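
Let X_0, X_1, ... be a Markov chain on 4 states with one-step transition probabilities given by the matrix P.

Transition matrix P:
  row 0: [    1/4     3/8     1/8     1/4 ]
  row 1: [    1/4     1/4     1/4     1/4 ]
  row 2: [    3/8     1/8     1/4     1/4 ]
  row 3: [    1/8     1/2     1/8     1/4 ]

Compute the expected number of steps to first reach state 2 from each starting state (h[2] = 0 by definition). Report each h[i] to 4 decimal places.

First-step conditioning: h[2] = 0; for i ≠ 2, h[i] = 1 + Σ_k P[i][k]·h[k].
  h[0] = 1 + 1/4·h[0] + 3/8·h[1] + 1/4·h[3]
  h[1] = 1 + 1/4·h[0] + 1/4·h[1] + 1/4·h[3]
  h[3] = 1 + 1/8·h[0] + 1/2·h[1] + 1/4·h[3]
Solving the 3×3 linear system over states ≠ 2 gives exactly h = [288/49, 256/49, 0, 284/49] (h[2] = 0 is the target).

h = [5.8776, 5.2245, 0.0000, 5.7959]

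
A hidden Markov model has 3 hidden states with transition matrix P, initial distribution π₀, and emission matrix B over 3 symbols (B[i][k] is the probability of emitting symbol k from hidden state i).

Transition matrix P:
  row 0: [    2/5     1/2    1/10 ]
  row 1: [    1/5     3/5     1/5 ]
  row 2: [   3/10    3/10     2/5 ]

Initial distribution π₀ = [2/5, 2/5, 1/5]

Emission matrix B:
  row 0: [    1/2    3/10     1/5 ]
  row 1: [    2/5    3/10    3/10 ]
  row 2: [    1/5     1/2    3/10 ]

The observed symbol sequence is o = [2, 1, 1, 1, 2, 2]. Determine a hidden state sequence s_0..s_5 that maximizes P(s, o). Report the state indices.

t=0: δ = [8.000e-02, 1.200e-01, 6.000e-02]  (obs o_0=2)
t=1: δ = [9.600e-03, 2.160e-02, 1.200e-02]  ψ = [0, 1, 1]  (obs o_1=1)
t=2: δ = [1.296e-03, 3.888e-03, 2.400e-03]  ψ = [1, 1, 2]  (obs o_2=1)
t=3: δ = [2.333e-04, 6.998e-04, 4.800e-04]  ψ = [1, 1, 2]  (obs o_3=1)
t=4: δ = [2.880e-05, 1.260e-04, 5.760e-05]  ψ = [2, 1, 2]  (obs o_4=2)
t=5: δ = [5.039e-06, 2.267e-05, 7.558e-06]  ψ = [1, 1, 1]  (obs o_5=2)
backtrack: best end state = 1; path = [1, 1, 1, 1, 1, 1]

path = [1, 1, 1, 1, 1, 1]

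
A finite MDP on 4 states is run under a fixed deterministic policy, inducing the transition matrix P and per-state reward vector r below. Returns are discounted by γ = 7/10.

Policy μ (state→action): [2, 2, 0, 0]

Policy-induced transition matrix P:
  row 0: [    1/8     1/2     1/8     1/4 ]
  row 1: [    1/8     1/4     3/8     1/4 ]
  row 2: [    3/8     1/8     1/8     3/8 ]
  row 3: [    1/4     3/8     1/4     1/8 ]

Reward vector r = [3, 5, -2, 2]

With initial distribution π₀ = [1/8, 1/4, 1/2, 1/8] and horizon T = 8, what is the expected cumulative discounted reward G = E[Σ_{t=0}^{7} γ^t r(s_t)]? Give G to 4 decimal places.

t=0: π = [0.1250, 0.2500, 0.5000, 0.1250], E[r] = 0.8750, γ^t·E[r] = 0.875000, running G = 0.875000
t=1: π = [0.2656, 0.2344, 0.2031, 0.2969], E[r] = 2.1563, γ^t·E[r] = 1.509375, running G = 2.384375
t=2: π = [0.2129, 0.3281, 0.2207, 0.2383], E[r] = 2.3145, γ^t·E[r] = 1.134082, running G = 3.518457
t=3: π = [0.2100, 0.3054, 0.2368, 0.2478], E[r] = 2.1790, γ^t·E[r] = 0.747382, running G = 4.265839
t=4: π = [0.2152, 0.3039, 0.2323, 0.2486], E[r] = 2.1974, γ^t·E[r] = 0.527607, running G = 4.793446
t=5: π = [0.2142, 0.3058, 0.2320, 0.2480], E[r] = 2.2035, γ^t·E[r] = 0.370339, running G = 5.163785
t=6: π = [0.2140, 0.3055, 0.2325, 0.2480], E[r] = 2.2008, γ^t·E[r] = 0.258920, running G = 5.422705
t=7: π = [0.2141, 0.3054, 0.2324, 0.2481], E[r] = 2.2009, γ^t·E[r] = 0.181255, running G = 5.603960

G = 5.6040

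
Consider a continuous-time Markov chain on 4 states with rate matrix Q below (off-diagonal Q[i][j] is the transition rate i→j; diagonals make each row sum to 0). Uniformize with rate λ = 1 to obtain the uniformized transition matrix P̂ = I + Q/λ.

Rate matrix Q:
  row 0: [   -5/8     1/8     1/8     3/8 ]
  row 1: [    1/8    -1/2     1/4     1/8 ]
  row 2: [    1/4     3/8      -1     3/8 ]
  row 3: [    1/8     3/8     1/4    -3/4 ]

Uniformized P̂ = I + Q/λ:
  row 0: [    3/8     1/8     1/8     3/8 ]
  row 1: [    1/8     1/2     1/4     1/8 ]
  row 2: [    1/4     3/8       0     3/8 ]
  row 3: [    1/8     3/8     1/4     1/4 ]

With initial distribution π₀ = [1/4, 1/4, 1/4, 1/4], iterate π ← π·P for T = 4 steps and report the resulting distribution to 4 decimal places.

π = [0.1968, 0.3719, 0.1805, 0.2508]

t=0: π = [0.2500, 0.2500, 0.2500, 0.2500]
t=1: π = [0.2188, 0.3438, 0.1563, 0.2813]
t=2: π = [0.1992, 0.3633, 0.1836, 0.2539]
t=3: π = [0.1978, 0.3706, 0.1792, 0.2524]
t=4: π = [0.1968, 0.3719, 0.1805, 0.2508]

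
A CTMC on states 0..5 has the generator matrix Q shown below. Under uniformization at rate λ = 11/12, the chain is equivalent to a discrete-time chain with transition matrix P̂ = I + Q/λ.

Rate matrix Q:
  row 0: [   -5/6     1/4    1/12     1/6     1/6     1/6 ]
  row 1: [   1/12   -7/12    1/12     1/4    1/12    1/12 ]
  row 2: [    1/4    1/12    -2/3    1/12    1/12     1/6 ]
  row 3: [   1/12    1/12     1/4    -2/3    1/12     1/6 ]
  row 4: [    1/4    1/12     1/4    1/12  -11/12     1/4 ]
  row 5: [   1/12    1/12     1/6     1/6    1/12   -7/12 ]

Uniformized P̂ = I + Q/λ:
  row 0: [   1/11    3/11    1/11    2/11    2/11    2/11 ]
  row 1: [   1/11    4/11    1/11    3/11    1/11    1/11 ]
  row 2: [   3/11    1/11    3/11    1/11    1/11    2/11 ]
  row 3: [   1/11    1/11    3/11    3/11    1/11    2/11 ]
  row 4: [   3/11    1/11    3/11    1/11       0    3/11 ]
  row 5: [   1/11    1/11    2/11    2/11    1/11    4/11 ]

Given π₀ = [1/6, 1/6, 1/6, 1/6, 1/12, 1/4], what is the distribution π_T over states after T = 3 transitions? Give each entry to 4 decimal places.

π = [0.1440, 0.1609, 0.1978, 0.1870, 0.0954, 0.2149]

t=0: π = [0.1667, 0.1667, 0.1667, 0.1667, 0.0833, 0.2500]
t=1: π = [0.1364, 0.1667, 0.1894, 0.1894, 0.0985, 0.2197]
t=2: π = [0.1433, 0.1612, 0.1977, 0.1880, 0.0944, 0.2156]
t=3: π = [0.1440, 0.1609, 0.1978, 0.1870, 0.0954, 0.2149]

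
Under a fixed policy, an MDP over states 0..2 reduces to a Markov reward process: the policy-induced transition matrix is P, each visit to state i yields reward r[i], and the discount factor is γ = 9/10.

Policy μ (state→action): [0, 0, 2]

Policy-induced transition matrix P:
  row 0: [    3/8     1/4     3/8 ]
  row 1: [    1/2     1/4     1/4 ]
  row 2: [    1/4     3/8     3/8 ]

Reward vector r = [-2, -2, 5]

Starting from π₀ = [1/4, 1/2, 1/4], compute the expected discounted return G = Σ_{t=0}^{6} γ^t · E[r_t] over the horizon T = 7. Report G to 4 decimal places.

G = 1.1533

t=0: π = [0.2500, 0.5000, 0.2500], E[r] = -0.2500, γ^t·E[r] = -0.250000, running G = -0.250000
t=1: π = [0.4063, 0.2813, 0.3125], E[r] = 0.1875, γ^t·E[r] = 0.168750, running G = -0.081250
t=2: π = [0.3711, 0.2891, 0.3398], E[r] = 0.3789, γ^t·E[r] = 0.306914, running G = 0.225664
t=3: π = [0.3687, 0.2925, 0.3389], E[r] = 0.3721, γ^t·E[r] = 0.271239, running G = 0.496903
t=4: π = [0.3692, 0.2924, 0.3384], E[r] = 0.3691, γ^t·E[r] = 0.242153, running G = 0.739056
t=5: π = [0.3692, 0.2923, 0.3385], E[r] = 0.3692, γ^t·E[r] = 0.218001, running G = 0.957057
t=6: π = [0.3692, 0.2923, 0.3385], E[r] = 0.3692, γ^t·E[r] = 0.196226, running G = 1.153283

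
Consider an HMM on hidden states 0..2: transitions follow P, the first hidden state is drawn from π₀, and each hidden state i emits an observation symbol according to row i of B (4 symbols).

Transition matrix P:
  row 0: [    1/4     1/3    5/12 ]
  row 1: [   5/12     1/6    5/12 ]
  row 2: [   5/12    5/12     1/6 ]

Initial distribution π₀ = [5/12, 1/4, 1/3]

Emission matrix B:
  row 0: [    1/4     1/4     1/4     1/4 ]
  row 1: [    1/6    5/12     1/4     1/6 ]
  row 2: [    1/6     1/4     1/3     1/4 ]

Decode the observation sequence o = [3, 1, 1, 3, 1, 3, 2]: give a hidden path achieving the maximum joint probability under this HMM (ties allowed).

path = [0, 2, 1, 2, 1, 0, 2]

t=0: δ = [1.042e-01, 4.167e-02, 8.333e-02]  (obs o_0=3)
t=1: δ = [8.681e-03, 1.447e-02, 1.085e-02]  ψ = [2, 0, 0]  (obs o_1=1)
t=2: δ = [1.507e-03, 1.884e-03, 1.507e-03]  ψ = [1, 2, 1]  (obs o_2=1)
t=3: δ = [1.962e-04, 1.047e-04, 1.962e-04]  ψ = [1, 2, 1]  (obs o_3=3)
t=4: δ = [2.044e-05, 3.407e-05, 2.044e-05]  ψ = [2, 2, 0]  (obs o_4=1)
t=5: δ = [3.549e-06, 1.419e-06, 3.549e-06]  ψ = [1, 2, 1]  (obs o_5=3)
t=6: δ = [3.697e-07, 3.697e-07, 4.929e-07]  ψ = [2, 2, 0]  (obs o_6=2)
backtrack: best end state = 2; path = [0, 2, 1, 2, 1, 0, 2]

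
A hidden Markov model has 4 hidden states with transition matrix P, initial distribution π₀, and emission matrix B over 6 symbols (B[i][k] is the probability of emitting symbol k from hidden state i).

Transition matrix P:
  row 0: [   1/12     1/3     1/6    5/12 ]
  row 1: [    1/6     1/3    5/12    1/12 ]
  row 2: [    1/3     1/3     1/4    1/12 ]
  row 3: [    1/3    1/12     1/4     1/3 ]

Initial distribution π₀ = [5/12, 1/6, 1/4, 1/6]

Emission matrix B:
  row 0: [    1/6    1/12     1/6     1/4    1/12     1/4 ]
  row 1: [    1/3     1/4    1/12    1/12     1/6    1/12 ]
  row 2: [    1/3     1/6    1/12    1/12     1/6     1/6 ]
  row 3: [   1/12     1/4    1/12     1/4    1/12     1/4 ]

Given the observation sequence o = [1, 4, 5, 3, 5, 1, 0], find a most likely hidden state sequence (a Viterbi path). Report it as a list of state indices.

t=0: δ = [3.472e-02, 4.167e-02, 4.167e-02, 4.167e-02]  (obs o_0=1)
t=1: δ = [1.157e-03, 2.315e-03, 2.894e-03, 1.206e-03]  ψ = [2, 1, 1, 0]  (obs o_1=4)
t=2: δ = [2.411e-04, 8.038e-05, 1.608e-04, 1.206e-04]  ψ = [2, 2, 1, 0]  (obs o_2=5)
t=3: δ = [1.340e-05, 6.698e-06, 3.349e-06, 2.512e-05]  ψ = [2, 0, 0, 0]  (obs o_3=3)
t=4: δ = [2.093e-06, 3.721e-07, 1.047e-06, 2.093e-06]  ψ = [3, 0, 3, 3]  (obs o_4=5)
t=5: δ = [5.814e-08, 1.744e-07, 8.721e-08, 2.180e-07]  ψ = [3, 0, 3, 0]  (obs o_5=1)
t=6: δ = [1.211e-08, 1.938e-08, 2.423e-08, 6.056e-09]  ψ = [3, 1, 1, 3]  (obs o_6=0)
backtrack: best end state = 2; path = [1, 2, 0, 3, 0, 1, 2]

path = [1, 2, 0, 3, 0, 1, 2]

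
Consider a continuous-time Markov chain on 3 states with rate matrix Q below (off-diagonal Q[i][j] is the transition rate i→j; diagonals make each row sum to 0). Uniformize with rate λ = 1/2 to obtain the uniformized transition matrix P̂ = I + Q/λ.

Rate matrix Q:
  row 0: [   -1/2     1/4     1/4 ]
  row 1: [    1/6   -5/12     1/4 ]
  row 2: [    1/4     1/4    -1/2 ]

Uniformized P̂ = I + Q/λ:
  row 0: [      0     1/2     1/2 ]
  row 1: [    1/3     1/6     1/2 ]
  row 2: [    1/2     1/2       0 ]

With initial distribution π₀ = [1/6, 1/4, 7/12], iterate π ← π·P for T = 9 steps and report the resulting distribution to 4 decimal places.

t=0: π = [0.1667, 0.2500, 0.5833]
t=1: π = [0.3750, 0.4167, 0.2083]
t=2: π = [0.2431, 0.3611, 0.3958]
t=3: π = [0.3183, 0.3796, 0.3021]
t=4: π = [0.2776, 0.3735, 0.3490]
t=5: π = [0.2990, 0.3755, 0.3255]
t=6: π = [0.2879, 0.3748, 0.3372]
t=7: π = [0.2936, 0.3751, 0.3314]
t=8: π = [0.2907, 0.3750, 0.3343]
t=9: π = [0.2921, 0.3750, 0.3328]

π = [0.2921, 0.3750, 0.3328]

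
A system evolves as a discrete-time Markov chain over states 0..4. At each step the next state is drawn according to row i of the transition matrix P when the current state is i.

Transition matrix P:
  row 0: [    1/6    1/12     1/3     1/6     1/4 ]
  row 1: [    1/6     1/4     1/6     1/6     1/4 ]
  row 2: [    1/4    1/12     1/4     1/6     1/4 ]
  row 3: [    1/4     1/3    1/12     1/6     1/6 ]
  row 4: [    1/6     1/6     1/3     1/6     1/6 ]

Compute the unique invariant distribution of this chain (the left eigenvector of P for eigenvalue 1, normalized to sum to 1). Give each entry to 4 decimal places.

Balance equations π_j = Σ_i π_i·P[i][j]:
  π_0 = 1/6·π_0 + 1/6·π_1 + 1/4·π_2 + 1/4·π_3 + 1/6·π_4
  π_1 = 1/12·π_0 + 1/4·π_1 + 1/12·π_2 + 1/3·π_3 + 1/6·π_4
  π_2 = 1/3·π_0 + 1/6·π_1 + 1/4·π_2 + 1/12·π_3 + 1/3·π_4
  π_3 = 1/6·π_0 + 1/6·π_1 + 1/6·π_2 + 1/6·π_3 + 1/6·π_4
  normalize: π_0 + π_1 + π_2 + π_3 + π_4 = 1
Solving the linear system gives exactly π = [509/2535, 67/390, 1231/5070, 1/6, 17/78].

π = [0.2008, 0.1718, 0.2428, 0.1667, 0.2179]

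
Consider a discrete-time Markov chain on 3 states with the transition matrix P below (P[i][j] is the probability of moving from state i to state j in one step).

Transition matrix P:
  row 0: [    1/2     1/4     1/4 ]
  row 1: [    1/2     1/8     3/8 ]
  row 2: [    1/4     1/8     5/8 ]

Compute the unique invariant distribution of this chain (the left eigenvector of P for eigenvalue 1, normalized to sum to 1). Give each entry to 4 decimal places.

π = [0.3913, 0.1739, 0.4348]

Balance equations π_j = Σ_i π_i·P[i][j]:
  π_0 = 1/2·π_0 + 1/2·π_1 + 1/4·π_2
  π_1 = 1/4·π_0 + 1/8·π_1 + 1/8·π_2
  normalize: π_0 + π_1 + π_2 = 1
Solving the linear system gives exactly π = [9/23, 4/23, 10/23].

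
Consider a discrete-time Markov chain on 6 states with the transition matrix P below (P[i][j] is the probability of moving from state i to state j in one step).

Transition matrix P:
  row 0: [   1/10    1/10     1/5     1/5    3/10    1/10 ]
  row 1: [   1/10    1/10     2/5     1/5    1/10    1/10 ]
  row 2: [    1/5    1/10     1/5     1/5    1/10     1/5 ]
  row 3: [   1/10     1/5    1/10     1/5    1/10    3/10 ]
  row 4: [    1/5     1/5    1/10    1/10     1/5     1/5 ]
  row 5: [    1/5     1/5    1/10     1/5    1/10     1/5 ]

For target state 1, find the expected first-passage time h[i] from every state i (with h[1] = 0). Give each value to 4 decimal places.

h = [6.4565, 0.0000, 6.5146, 5.8038, 5.8697, 5.8631]

First-step conditioning: h[1] = 0; for i ≠ 1, h[i] = 1 + Σ_k P[i][k]·h[k].
  h[0] = 1 + 1/10·h[0] + 1/5·h[2] + 1/5·h[3] + 3/10·h[4] + 1/10·h[5]
  h[2] = 1 + 1/5·h[0] + 1/5·h[2] + 1/5·h[3] + 1/10·h[4] + 1/5·h[5]
  h[3] = 1 + 1/10·h[0] + 1/10·h[2] + 1/5·h[3] + 1/10·h[4] + 3/10·h[5]
  h[4] = 1 + 1/5·h[0] + 1/10·h[2] + 1/10·h[3] + 1/5·h[4] + 1/5·h[5]
  h[5] = 1 + 1/5·h[0] + 1/10·h[2] + 1/5·h[3] + 1/10·h[4] + 1/5·h[5]
Solving the 5×5 linear system over states ≠ 1 gives exactly h = [48960/7583, 0, 49400/7583, 44010/7583, 44510/7583, 44460/7583] (h[1] = 0 is the target).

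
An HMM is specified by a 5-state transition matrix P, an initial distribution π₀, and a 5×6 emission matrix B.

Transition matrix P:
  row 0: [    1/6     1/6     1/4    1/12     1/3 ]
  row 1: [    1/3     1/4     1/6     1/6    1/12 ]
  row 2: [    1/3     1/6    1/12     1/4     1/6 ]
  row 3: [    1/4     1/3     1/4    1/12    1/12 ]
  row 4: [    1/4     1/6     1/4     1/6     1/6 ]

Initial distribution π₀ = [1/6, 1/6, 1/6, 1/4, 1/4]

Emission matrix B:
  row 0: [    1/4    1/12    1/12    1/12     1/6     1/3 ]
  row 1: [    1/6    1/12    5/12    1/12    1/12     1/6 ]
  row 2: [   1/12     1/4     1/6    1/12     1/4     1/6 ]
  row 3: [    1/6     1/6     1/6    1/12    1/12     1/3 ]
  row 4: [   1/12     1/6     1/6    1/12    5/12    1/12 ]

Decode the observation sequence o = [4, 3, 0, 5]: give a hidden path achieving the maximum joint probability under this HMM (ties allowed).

t=0: δ = [2.778e-02, 1.389e-02, 4.167e-02, 2.083e-02, 1.042e-01]  (obs o_0=4)
t=1: δ = [2.170e-03, 1.447e-03, 2.170e-03, 1.447e-03, 1.447e-03]  ψ = [4, 4, 4, 4, 4]  (obs o_1=3)
t=2: δ = [1.808e-04, 8.038e-05, 4.521e-05, 9.042e-05, 6.028e-05]  ψ = [2, 3, 0, 2, 0]  (obs o_2=0)
t=3: δ = [1.005e-05, 5.023e-06, 7.535e-06, 5.023e-06, 5.023e-06]  ψ = [0, 0, 0, 0, 0]  (obs o_3=5)
backtrack: best end state = 0; path = [4, 2, 0, 0]

path = [4, 2, 0, 0]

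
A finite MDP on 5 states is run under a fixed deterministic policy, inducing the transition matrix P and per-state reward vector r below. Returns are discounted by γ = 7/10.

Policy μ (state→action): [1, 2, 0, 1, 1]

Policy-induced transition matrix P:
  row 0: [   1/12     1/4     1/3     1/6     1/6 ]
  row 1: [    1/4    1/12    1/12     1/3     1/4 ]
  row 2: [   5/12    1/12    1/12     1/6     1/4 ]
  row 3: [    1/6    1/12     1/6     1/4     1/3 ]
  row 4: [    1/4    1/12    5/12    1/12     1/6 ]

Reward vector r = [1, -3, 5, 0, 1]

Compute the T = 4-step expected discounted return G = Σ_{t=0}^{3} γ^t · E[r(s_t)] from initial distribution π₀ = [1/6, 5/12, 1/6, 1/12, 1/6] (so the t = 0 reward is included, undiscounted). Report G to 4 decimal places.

G = 1.7279

t=0: π = [0.1667, 0.4167, 0.1667, 0.0833, 0.1667], E[r] = -0.0833, γ^t·E[r] = -0.083333, running G = -0.083333
t=1: π = [0.2431, 0.1111, 0.1875, 0.2292, 0.2292], E[r] = 1.0764, γ^t·E[r] = 0.753472, running G = 0.670139
t=2: π = [0.2216, 0.1238, 0.2396, 0.1852, 0.2297], E[r] = 1.2778, γ^t·E[r] = 0.626111, running G = 1.296250
t=3: π = [0.2376, 0.1203, 0.2308, 0.1836, 0.2278], E[r] = 1.2583, γ^t·E[r] = 0.431612, running G = 1.727862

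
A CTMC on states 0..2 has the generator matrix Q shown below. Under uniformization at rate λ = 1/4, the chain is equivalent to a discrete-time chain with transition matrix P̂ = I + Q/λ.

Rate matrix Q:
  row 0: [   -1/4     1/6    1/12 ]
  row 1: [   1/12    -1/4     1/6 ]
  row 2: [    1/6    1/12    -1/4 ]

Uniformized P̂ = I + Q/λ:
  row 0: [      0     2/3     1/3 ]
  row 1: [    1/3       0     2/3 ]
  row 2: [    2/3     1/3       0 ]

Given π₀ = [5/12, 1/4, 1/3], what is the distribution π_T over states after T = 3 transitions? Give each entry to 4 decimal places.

π = [0.3426, 0.3426, 0.3148]

t=0: π = [0.4167, 0.2500, 0.3333]
t=1: π = [0.3056, 0.3889, 0.3056]
t=2: π = [0.3333, 0.3056, 0.3611]
t=3: π = [0.3426, 0.3426, 0.3148]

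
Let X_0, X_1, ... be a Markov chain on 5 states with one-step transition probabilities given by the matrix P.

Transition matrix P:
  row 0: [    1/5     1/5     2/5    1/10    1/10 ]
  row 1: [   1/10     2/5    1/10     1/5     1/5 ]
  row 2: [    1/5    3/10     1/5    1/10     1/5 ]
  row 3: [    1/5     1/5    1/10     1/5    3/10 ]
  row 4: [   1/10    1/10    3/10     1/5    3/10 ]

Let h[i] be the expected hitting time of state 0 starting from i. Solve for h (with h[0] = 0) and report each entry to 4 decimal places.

First-step conditioning: h[0] = 0; for i ≠ 0, h[i] = 1 + Σ_k P[i][k]·h[k].
  h[1] = 1 + 2/5·h[1] + 1/10·h[2] + 1/5·h[3] + 1/5·h[4]
  h[2] = 1 + 3/10·h[1] + 1/5·h[2] + 1/10·h[3] + 1/5·h[4]
  h[3] = 1 + 1/5·h[1] + 1/10·h[2] + 1/5·h[3] + 3/10·h[4]
  h[4] = 1 + 1/10·h[1] + 3/10·h[2] + 1/5·h[3] + 3/10·h[4]
Solving the 4×4 linear system over states ≠ 0 gives exactly h = [0, 1624/219, 1462/219, 486/73, 1588/219] (h[0] = 0 is the target).

h = [0.0000, 7.4155, 6.6758, 6.6575, 7.2511]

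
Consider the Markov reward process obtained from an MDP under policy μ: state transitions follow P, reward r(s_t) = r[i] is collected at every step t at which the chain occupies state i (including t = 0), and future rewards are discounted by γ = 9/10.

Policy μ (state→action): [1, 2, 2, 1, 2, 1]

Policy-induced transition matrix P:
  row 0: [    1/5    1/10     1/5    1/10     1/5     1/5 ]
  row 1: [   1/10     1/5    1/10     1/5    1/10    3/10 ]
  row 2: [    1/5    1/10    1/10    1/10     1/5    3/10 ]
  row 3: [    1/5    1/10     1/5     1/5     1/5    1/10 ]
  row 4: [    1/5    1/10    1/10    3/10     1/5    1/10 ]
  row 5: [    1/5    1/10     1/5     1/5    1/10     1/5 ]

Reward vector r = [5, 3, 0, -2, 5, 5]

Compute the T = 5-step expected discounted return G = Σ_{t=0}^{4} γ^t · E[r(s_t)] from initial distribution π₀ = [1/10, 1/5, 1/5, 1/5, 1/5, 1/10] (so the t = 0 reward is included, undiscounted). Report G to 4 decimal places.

t=0: π = [0.1000, 0.2000, 0.2000, 0.2000, 0.2000, 0.1000], E[r] = 2.2000, γ^t·E[r] = 2.200000, running G = 2.200000
t=1: π = [0.1800, 0.1200, 0.1400, 0.1900, 0.1700, 0.2000], E[r] = 2.7300, γ^t·E[r] = 2.457000, running G = 4.657000
t=2: π = [0.1880, 0.1120, 0.1570, 0.1850, 0.1680, 0.1900], E[r] = 2.6960, γ^t·E[r] = 2.183760, running G = 6.840760
t=3: π = [0.1888, 0.1112, 0.1563, 0.1823, 0.1698, 0.1916], E[r] = 2.7200, γ^t·E[r] = 1.982880, running G = 8.823640
t=4: π = [0.1889, 0.1111, 0.1563, 0.1825, 0.1697, 0.1915], E[r] = 2.7191, γ^t·E[r] = 1.784015, running G = 10.607655

G = 10.6077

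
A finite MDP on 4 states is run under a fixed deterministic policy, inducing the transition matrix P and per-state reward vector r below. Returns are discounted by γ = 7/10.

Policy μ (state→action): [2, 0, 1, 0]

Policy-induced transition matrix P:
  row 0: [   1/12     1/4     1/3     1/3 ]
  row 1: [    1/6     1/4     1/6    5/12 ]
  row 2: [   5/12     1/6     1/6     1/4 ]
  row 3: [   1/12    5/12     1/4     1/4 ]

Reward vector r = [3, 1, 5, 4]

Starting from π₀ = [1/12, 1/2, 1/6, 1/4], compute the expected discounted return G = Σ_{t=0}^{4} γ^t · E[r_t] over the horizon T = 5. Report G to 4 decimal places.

G = 8.2339

t=0: π = [0.0833, 0.5000, 0.1667, 0.2500], E[r] = 2.5833, γ^t·E[r] = 2.583333, running G = 2.583333
t=1: π = [0.1806, 0.2778, 0.2014, 0.3403], E[r] = 3.1875, γ^t·E[r] = 2.231250, running G = 4.814583
t=2: π = [0.1736, 0.2899, 0.2251, 0.3113], E[r] = 3.1817, γ^t·E[r] = 1.559039, running G = 6.373623
t=3: π = [0.1825, 0.2831, 0.2215, 0.3128], E[r] = 3.1896, γ^t·E[r] = 1.094040, running G = 7.467663
t=4: π = [0.1808, 0.2837, 0.2232, 0.3124], E[r] = 3.1914, γ^t·E[r] = 0.766248, running G = 8.233911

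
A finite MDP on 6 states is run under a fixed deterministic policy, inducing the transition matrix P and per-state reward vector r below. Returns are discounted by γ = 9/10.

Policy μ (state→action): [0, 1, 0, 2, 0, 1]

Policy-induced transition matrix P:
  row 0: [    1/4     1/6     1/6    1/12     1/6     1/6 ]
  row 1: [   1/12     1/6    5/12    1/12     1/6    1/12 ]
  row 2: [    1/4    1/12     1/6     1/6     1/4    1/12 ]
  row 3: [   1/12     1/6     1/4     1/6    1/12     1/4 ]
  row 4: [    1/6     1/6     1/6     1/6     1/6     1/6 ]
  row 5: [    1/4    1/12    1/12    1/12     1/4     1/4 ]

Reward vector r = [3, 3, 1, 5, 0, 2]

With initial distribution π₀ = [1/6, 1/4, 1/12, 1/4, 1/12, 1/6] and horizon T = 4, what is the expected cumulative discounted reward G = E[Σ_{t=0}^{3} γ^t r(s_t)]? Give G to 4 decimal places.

G = 8.0772

t=0: π = [0.1667, 0.2500, 0.0833, 0.2500, 0.0833, 0.1667], E[r] = 2.9167, γ^t·E[r] = 2.916667, running G = 2.916667
t=1: π = [0.1597, 0.1458, 0.2361, 0.1181, 0.1667, 0.1736], E[r] = 2.0903, γ^t·E[r] = 1.881250, running G = 4.797917
t=2: π = [0.1921, 0.1325, 0.1985, 0.1267, 0.1910, 0.1591], E[r] = 2.1244, γ^t·E[r] = 1.720781, running G = 6.518698
t=3: π = [0.1909, 0.1369, 0.1971, 0.1264, 0.1859, 0.1629], E[r] = 2.1379, γ^t·E[r] = 1.558512, running G = 8.077210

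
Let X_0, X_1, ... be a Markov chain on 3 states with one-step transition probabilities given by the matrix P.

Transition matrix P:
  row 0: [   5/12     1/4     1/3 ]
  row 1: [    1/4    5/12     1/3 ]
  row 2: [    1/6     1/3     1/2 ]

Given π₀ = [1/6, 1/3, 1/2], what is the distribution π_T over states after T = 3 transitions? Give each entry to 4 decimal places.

t=0: π = [0.1667, 0.3333, 0.5000]
t=1: π = [0.2361, 0.3472, 0.4167]
t=2: π = [0.2546, 0.3426, 0.4028]
t=3: π = [0.2589, 0.3407, 0.4005]

π = [0.2589, 0.3407, 0.4005]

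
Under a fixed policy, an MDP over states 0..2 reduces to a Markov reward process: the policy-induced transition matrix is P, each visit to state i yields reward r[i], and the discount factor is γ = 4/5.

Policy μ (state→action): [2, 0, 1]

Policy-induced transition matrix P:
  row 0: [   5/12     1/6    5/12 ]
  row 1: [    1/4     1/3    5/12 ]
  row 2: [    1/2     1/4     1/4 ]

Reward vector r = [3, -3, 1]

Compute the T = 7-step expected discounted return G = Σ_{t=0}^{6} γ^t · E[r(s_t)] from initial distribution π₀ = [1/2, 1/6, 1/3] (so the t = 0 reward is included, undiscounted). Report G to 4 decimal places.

G = 3.9731

t=0: π = [0.5000, 0.1667, 0.3333], E[r] = 1.3333, γ^t·E[r] = 1.333333, running G = 1.333333
t=1: π = [0.4167, 0.2222, 0.3611], E[r] = 0.9444, γ^t·E[r] = 0.755556, running G = 2.088889
t=2: π = [0.4097, 0.2338, 0.3565], E[r] = 0.8843, γ^t·E[r] = 0.565926, running G = 2.654815
t=3: π = [0.4074, 0.2353, 0.3573], E[r] = 0.8735, γ^t·E[r] = 0.447210, running G = 3.102025
t=4: π = [0.4072, 0.2357, 0.3571], E[r] = 0.8718, γ^t·E[r] = 0.357083, running G = 3.459108
t=5: π = [0.4072, 0.2357, 0.3571], E[r] = 0.8715, γ^t·E[r] = 0.285568, running G = 3.744676
t=6: π = [0.4071, 0.2357, 0.3571], E[r] = 0.8714, γ^t·E[r] = 0.228442, running G = 3.973118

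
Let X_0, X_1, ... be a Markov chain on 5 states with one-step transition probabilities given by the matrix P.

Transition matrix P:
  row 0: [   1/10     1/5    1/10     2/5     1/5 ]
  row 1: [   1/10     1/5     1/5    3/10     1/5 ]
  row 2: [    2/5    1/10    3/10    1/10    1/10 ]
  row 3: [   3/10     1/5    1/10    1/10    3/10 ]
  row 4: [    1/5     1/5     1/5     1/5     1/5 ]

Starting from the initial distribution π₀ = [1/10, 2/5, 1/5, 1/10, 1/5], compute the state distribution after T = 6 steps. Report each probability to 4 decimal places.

t=0: π = [0.1000, 0.4000, 0.2000, 0.1000, 0.2000]
t=1: π = [0.2000, 0.1800, 0.2000, 0.2300, 0.1900]
t=2: π = [0.2250, 0.1800, 0.1770, 0.2150, 0.2030]
t=3: π = [0.2164, 0.1823, 0.1737, 0.2238, 0.2038]
t=4: π = [0.2173, 0.1826, 0.1734, 0.2218, 0.2050]
t=5: π = [0.2169, 0.1827, 0.1734, 0.2222, 0.2048]
t=6: π = [0.2170, 0.1827, 0.1734, 0.2221, 0.2049]

π = [0.2170, 0.1827, 0.1734, 0.2221, 0.2049]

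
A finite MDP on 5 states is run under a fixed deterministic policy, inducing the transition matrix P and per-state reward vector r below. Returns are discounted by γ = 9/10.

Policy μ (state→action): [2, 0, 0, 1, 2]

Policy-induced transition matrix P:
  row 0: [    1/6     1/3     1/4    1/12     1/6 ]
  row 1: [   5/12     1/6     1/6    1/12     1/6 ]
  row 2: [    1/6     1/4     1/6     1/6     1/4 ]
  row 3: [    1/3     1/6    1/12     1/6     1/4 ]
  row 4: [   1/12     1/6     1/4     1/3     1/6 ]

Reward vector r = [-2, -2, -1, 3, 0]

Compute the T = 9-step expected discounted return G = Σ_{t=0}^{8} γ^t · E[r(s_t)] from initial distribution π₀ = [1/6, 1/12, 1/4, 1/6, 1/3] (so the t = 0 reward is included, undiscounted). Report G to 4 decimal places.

t=0: π = [0.1667, 0.0833, 0.2500, 0.1667, 0.3333], E[r] = -0.2500, γ^t·E[r] = -0.250000, running G = -0.250000
t=1: π = [0.1875, 0.2153, 0.1944, 0.2014, 0.2014], E[r] = -0.3958, γ^t·E[r] = -0.356250, running G = -0.606250
t=2: π = [0.2373, 0.2141, 0.1823, 0.1667, 0.1997], E[r] = -0.5851, γ^t·E[r] = -0.473906, running G = -1.080156
t=3: π = [0.2313, 0.2214, 0.1892, 0.1623, 0.1957], E[r] = -0.6077, γ^t·E[r] = -0.443004, running G = -1.523160
t=4: π = [0.2328, 0.2210, 0.1887, 0.1616, 0.1960], E[r] = -0.6115, γ^t·E[r] = -0.401229, running G = -1.924390
t=5: π = [0.2325, 0.2212, 0.1889, 0.1615, 0.1959], E[r] = -0.6118, γ^t·E[r] = -0.361252, running G = -2.285642
t=6: π = [0.2326, 0.2212, 0.1889, 0.1615, 0.1959], E[r] = -0.6118, γ^t·E[r] = -0.325161, running G = -2.610803
t=7: π = [0.2326, 0.2212, 0.1889, 0.1615, 0.1959], E[r] = -0.6118, γ^t·E[r] = -0.292645, running G = -2.903448
t=8: π = [0.2326, 0.2212, 0.1889, 0.1615, 0.1959], E[r] = -0.6118, γ^t·E[r] = -0.263381, running G = -3.166829

G = -3.1668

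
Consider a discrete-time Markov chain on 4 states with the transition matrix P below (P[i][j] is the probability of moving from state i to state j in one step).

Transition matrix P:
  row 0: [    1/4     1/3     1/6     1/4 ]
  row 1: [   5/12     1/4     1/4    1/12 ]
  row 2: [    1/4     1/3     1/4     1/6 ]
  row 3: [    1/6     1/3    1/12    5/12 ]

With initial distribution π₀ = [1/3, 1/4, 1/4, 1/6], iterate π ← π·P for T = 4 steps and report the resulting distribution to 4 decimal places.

π = [0.2830, 0.3077, 0.1899, 0.2194]

t=0: π = [0.3333, 0.2500, 0.2500, 0.1667]
t=1: π = [0.2778, 0.3125, 0.1944, 0.2153]
t=2: π = [0.2841, 0.3073, 0.1910, 0.2176]
t=3: π = [0.2831, 0.3077, 0.1901, 0.2191]
t=4: π = [0.2830, 0.3077, 0.1899, 0.2194]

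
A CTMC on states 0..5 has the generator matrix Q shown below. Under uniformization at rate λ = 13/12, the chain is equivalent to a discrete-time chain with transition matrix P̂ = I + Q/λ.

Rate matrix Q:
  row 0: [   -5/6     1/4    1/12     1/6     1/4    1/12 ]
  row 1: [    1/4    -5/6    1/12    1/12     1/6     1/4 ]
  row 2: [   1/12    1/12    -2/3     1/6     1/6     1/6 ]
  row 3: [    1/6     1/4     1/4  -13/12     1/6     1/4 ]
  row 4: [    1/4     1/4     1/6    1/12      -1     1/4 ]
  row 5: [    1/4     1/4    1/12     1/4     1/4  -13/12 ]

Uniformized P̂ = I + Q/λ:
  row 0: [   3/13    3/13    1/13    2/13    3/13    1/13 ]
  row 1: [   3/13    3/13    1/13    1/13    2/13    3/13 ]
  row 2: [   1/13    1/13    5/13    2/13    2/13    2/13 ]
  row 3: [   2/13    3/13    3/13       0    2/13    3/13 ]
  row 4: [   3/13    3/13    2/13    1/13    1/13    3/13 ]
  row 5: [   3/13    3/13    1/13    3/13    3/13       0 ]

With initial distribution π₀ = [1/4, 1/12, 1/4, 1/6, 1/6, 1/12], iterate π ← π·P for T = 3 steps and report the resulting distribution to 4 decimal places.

π = [0.1959, 0.2051, 0.1595, 0.1188, 0.1676, 0.1531]

t=0: π = [0.2500, 0.0833, 0.2500, 0.1667, 0.1667, 0.0833]
t=1: π = [0.1795, 0.1923, 0.1923, 0.1154, 0.1667, 0.1538]
t=2: π = [0.1923, 0.2012, 0.1667, 0.1203, 0.1667, 0.1529]
t=3: π = [0.1959, 0.2051, 0.1595, 0.1188, 0.1676, 0.1531]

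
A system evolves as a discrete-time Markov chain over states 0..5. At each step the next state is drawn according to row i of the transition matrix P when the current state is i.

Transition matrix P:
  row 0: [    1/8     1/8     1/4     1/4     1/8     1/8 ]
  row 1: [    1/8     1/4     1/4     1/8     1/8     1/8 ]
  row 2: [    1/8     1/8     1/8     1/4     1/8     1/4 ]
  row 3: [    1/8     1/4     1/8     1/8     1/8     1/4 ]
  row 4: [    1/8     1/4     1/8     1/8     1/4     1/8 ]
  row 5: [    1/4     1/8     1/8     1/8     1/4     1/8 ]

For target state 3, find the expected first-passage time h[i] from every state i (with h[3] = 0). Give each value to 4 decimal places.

h = [5.2590, 6.0103, 5.3426, 0.0000, 6.1056, 6.0117]

First-step conditioning: h[3] = 0; for i ≠ 3, h[i] = 1 + Σ_k P[i][k]·h[k].
  h[0] = 1 + 1/8·h[0] + 1/8·h[1] + 1/4·h[2] + 1/8·h[4] + 1/8·h[5]
  h[1] = 1 + 1/8·h[0] + 1/4·h[1] + 1/4·h[2] + 1/8·h[4] + 1/8·h[5]
  h[2] = 1 + 1/8·h[0] + 1/8·h[1] + 1/8·h[2] + 1/8·h[4] + 1/4·h[5]
  h[4] = 1 + 1/8·h[0] + 1/4·h[1] + 1/8·h[2] + 1/4·h[4] + 1/8·h[5]
  h[5] = 1 + 1/4·h[0] + 1/8·h[1] + 1/8·h[2] + 1/4·h[4] + 1/8·h[5]
Solving the 5×5 linear system over states ≠ 3 gives exactly h = [7168/1363, 8192/1363, 7282/1363, 0, 8322/1363, 8194/1363] (h[3] = 0 is the target).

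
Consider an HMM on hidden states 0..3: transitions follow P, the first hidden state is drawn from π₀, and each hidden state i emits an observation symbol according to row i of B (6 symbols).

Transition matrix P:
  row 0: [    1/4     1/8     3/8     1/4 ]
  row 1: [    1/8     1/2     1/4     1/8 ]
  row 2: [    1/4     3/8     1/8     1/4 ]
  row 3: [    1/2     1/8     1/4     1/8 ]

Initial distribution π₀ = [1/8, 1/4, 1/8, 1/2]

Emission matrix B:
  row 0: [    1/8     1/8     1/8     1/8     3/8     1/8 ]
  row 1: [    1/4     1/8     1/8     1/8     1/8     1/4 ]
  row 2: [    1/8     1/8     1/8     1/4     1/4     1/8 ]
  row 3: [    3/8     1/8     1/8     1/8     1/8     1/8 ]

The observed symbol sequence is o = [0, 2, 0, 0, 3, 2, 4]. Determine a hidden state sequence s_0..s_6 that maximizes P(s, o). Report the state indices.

path = [3, 0, 3, 0, 2, 3, 0]

t=0: δ = [1.562e-02, 6.250e-02, 1.562e-02, 1.875e-01]  (obs o_0=0)
t=1: δ = [1.172e-02, 3.906e-03, 5.859e-03, 2.930e-03]  ψ = [3, 1, 3, 3]  (obs o_1=2)
t=2: δ = [3.662e-04, 5.493e-04, 5.493e-04, 1.099e-03]  ψ = [0, 2, 0, 0]  (obs o_2=0)
t=3: δ = [6.866e-05, 6.866e-05, 3.433e-05, 5.150e-05]  ψ = [3, 1, 3, 2]  (obs o_3=0)
t=4: δ = [3.219e-06, 4.292e-06, 6.437e-06, 2.146e-06]  ψ = [3, 1, 0, 0]  (obs o_4=3)
t=5: δ = [2.012e-07, 3.017e-07, 1.509e-07, 2.012e-07]  ψ = [2, 2, 0, 2]  (obs o_5=2)
t=6: δ = [3.772e-08, 1.886e-08, 1.886e-08, 6.286e-09]  ψ = [3, 1, 0, 0]  (obs o_6=4)
backtrack: best end state = 0; path = [3, 0, 3, 0, 2, 3, 0]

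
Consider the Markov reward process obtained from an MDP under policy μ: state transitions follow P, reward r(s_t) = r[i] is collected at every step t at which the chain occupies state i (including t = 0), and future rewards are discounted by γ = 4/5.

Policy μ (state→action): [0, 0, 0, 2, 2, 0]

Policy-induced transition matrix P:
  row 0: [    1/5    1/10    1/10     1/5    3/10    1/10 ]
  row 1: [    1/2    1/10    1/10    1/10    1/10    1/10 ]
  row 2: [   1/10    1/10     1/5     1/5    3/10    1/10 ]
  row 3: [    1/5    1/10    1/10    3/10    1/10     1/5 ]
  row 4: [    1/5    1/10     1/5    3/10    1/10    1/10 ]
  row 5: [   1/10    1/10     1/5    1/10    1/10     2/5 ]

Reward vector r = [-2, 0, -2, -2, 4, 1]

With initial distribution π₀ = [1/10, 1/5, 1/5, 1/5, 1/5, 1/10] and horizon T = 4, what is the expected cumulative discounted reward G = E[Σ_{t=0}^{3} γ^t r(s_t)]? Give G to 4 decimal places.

G = -0.7086

t=0: π = [0.1000, 0.2000, 0.2000, 0.2000, 0.2000, 0.1000], E[r] = -0.1000, γ^t·E[r] = -0.100000, running G = -0.100000
t=1: π = [0.2300, 0.1000, 0.1500, 0.2100, 0.1600, 0.1500], E[r] = -0.3900, γ^t·E[r] = -0.312000, running G = -0.412000
t=2: π = [0.2000, 0.1000, 0.1460, 0.2120, 0.1760, 0.1660], E[r] = -0.2460, γ^t·E[r] = -0.157440, running G = -0.569440
t=3: π = [0.1988, 0.1000, 0.1488, 0.2122, 0.1692, 0.1710], E[r] = -0.2718, γ^t·E[r] = -0.139162, running G = -0.708602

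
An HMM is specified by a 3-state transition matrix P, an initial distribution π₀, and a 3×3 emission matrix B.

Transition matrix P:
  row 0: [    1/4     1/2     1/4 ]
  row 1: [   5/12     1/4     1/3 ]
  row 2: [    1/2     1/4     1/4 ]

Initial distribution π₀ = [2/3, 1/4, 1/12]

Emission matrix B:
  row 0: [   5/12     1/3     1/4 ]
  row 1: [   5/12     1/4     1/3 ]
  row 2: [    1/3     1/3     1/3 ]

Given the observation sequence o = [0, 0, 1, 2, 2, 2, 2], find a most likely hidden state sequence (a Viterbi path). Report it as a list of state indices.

path = [0, 1, 0, 1, 2, 0, 1]

t=0: δ = [2.778e-01, 1.042e-01, 2.778e-02]  (obs o_0=0)
t=1: δ = [2.894e-02, 5.787e-02, 2.315e-02]  ψ = [0, 0, 0]  (obs o_1=0)
t=2: δ = [8.038e-03, 3.617e-03, 6.430e-03]  ψ = [1, 0, 1]  (obs o_2=1)
t=3: δ = [8.038e-04, 1.340e-03, 6.698e-04]  ψ = [2, 0, 0]  (obs o_3=2)
t=4: δ = [1.395e-04, 1.340e-04, 1.488e-04]  ψ = [1, 0, 1]  (obs o_4=2)
t=5: δ = [1.861e-05, 2.326e-05, 1.488e-05]  ψ = [2, 0, 1]  (obs o_5=2)
t=6: δ = [2.423e-06, 3.101e-06, 2.584e-06]  ψ = [1, 0, 1]  (obs o_6=2)
backtrack: best end state = 1; path = [0, 1, 0, 1, 2, 0, 1]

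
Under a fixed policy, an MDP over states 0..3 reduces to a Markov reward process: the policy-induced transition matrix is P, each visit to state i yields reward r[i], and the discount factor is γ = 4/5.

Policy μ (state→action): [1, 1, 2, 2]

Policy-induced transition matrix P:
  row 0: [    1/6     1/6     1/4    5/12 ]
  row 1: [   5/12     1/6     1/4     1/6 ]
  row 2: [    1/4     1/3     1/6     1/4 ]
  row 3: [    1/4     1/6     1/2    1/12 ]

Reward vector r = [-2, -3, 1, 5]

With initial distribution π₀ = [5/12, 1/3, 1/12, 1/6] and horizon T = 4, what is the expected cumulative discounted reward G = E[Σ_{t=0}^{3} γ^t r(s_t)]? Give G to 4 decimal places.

t=0: π = [0.4167, 0.3333, 0.0833, 0.1667], E[r] = -0.9167, γ^t·E[r] = -0.916667, running G = -0.916667
t=1: π = [0.2708, 0.1806, 0.2847, 0.2639], E[r] = 0.5208, γ^t·E[r] = 0.416667, running G = -0.500000
t=2: π = [0.2575, 0.2141, 0.2922, 0.2361], E[r] = 0.3154, γ^t·E[r] = 0.201852, running G = -0.298148
t=3: π = [0.2642, 0.2154, 0.2847, 0.2357], E[r] = 0.2887, γ^t·E[r] = 0.147827, running G = -0.150321

G = -0.1503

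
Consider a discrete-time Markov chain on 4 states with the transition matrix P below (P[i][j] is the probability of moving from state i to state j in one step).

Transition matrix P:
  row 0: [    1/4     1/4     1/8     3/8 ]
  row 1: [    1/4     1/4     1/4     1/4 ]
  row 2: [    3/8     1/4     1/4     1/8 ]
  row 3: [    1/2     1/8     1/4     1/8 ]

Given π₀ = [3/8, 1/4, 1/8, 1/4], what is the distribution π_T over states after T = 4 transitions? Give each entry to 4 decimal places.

t=0: π = [0.3750, 0.2500, 0.1250, 0.2500]
t=1: π = [0.3281, 0.2188, 0.2031, 0.2500]
t=2: π = [0.3379, 0.2188, 0.2090, 0.2344]
t=3: π = [0.3347, 0.2207, 0.2078, 0.2368]
t=4: π = [0.3352, 0.2204, 0.2082, 0.2363]

π = [0.3352, 0.2204, 0.2082, 0.2363]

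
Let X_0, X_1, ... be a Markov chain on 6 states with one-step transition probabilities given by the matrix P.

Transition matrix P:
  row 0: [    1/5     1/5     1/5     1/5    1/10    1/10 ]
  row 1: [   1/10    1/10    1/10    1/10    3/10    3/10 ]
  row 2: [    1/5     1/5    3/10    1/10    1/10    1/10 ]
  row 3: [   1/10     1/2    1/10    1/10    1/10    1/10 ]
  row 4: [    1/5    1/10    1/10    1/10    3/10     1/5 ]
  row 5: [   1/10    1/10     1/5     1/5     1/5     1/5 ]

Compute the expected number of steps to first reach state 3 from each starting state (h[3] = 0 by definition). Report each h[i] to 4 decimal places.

h = [6.7500, 7.4167, 7.5000, 0.0000, 7.4167, 6.7500]

First-step conditioning: h[3] = 0; for i ≠ 3, h[i] = 1 + Σ_k P[i][k]·h[k].
  h[0] = 1 + 1/5·h[0] + 1/5·h[1] + 1/5·h[2] + 1/10·h[4] + 1/10·h[5]
  h[1] = 1 + 1/10·h[0] + 1/10·h[1] + 1/10·h[2] + 3/10·h[4] + 3/10·h[5]
  h[2] = 1 + 1/5·h[0] + 1/5·h[1] + 3/10·h[2] + 1/10·h[4] + 1/10·h[5]
  h[4] = 1 + 1/5·h[0] + 1/10·h[1] + 1/10·h[2] + 3/10·h[4] + 1/5·h[5]
  h[5] = 1 + 1/10·h[0] + 1/10·h[1] + 1/5·h[2] + 1/5·h[4] + 1/5·h[5]
Solving the 5×5 linear system over states ≠ 3 gives exactly h = [27/4, 89/12, 15/2, 0, 89/12, 27/4] (h[3] = 0 is the target).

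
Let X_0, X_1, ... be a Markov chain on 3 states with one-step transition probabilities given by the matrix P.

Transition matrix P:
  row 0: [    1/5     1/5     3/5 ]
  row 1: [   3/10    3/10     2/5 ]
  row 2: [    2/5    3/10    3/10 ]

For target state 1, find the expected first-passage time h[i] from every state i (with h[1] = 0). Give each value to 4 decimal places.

First-step conditioning: h[1] = 0; for i ≠ 1, h[i] = 1 + Σ_k P[i][k]·h[k].
  h[0] = 1 + 1/5·h[0] + 3/5·h[2]
  h[2] = 1 + 2/5·h[0] + 3/10·h[2]
Solving the 2×2 linear system over states ≠ 1 gives exactly h = [65/16, 0, 15/4] (h[1] = 0 is the target).

h = [4.0625, 0.0000, 3.7500]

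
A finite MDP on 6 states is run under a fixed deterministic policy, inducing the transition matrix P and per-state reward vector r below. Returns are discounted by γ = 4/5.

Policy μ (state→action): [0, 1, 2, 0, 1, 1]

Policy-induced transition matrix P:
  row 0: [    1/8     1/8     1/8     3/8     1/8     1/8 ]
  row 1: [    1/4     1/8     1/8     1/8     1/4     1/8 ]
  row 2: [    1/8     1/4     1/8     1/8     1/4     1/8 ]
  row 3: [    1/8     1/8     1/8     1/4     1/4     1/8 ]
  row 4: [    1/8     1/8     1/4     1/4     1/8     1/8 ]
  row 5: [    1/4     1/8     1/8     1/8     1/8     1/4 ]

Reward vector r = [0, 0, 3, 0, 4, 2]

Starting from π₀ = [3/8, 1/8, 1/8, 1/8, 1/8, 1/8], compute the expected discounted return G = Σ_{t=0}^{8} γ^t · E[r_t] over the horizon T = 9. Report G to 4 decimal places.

G = 5.9970

t=0: π = [0.3750, 0.1250, 0.1250, 0.1250, 0.1250, 0.1250], E[r] = 1.1250, γ^t·E[r] = 1.125000, running G = 1.125000
t=1: π = [0.1563, 0.1406, 0.1406, 0.2500, 0.1719, 0.1406], E[r] = 1.3906, γ^t·E[r] = 1.112500, running G = 2.237500
t=2: π = [0.1602, 0.1426, 0.1465, 0.2168, 0.1914, 0.1426], E[r] = 1.4902, γ^t·E[r] = 0.953750, running G = 3.191250
t=3: π = [0.1606, 0.1433, 0.1489, 0.2161, 0.1882, 0.1428], E[r] = 1.4854, γ^t·E[r] = 0.760500, running G = 3.951750
t=4: π = [0.1608, 0.1436, 0.1485, 0.2157, 0.1885, 0.1429], E[r] = 1.4854, γ^t·E[r] = 0.608438, running G = 4.560188
t=5: π = [0.1608, 0.1436, 0.1486, 0.2157, 0.1885, 0.1429], E[r] = 1.4853, γ^t·E[r] = 0.486715, running G = 5.046903
t=6: π = [0.1608, 0.1436, 0.1486, 0.2157, 0.1885, 0.1429], E[r] = 1.4853, γ^t·E[r] = 0.389368, running G = 5.436271
t=7: π = [0.1608, 0.1436, 0.1486, 0.2157, 0.1885, 0.1429], E[r] = 1.4853, γ^t·E[r] = 0.311495, running G = 5.747766
t=8: π = [0.1608, 0.1436, 0.1486, 0.2157, 0.1885, 0.1429], E[r] = 1.4853, γ^t·E[r] = 0.249196, running G = 5.996962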